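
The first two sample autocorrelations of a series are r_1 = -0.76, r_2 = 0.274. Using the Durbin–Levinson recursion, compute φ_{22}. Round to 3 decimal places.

φ_{22} = (r_2 − r_1²) / (1 − r_1²)
r_1² = (-0.76)² = 0.5776
Numerator = 0.274 − 0.5776 = -0.3036; denominator = 1 − 0.5776 = 0.4224
φ_{22} = -0.3036 / 0.4224 = -0.719

-0.719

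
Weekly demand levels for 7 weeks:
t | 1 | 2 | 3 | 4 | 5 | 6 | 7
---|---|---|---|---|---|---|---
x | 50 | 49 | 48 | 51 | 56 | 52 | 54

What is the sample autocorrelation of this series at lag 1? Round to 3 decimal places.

Mean x̄ = (50 + 49 + 48 + 51 + 56 + 52 + 54)/7 = 51.4286
Deviations from mean: -1.4286, -2.4286, -3.4286, -0.4286, 4.5714, 0.5714, 2.5714
Σ(x_t−x̄)(x_{t+1}−x̄) = (3.4694) + (8.3265) + (1.4694) + (-1.9592) + (2.6122) + (1.4694) = 15.3878
Denominator Σ(x_t−x̄)² = 47.7143
r_1 = 15.3878 / 47.7143 = 0.322

0.322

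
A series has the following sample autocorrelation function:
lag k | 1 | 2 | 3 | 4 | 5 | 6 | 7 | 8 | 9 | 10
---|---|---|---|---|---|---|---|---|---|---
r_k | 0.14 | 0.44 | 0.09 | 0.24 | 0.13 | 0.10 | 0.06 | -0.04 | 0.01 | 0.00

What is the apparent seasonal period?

2

The largest autocorrelation is r_2 = 0.44, with a weaker echo at lag 4 (0.24); the remaining lags stay at or below 0.14.
The dominant spike at lag 2 indicates a seasonal period of 2.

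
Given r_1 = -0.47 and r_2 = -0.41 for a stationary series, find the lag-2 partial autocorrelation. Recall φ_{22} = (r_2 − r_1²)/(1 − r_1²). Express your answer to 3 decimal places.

φ_{22} = (r_2 − r_1²) / (1 − r_1²)
r_1² = (-0.47)² = 0.2209
Numerator = -0.41 − 0.2209 = -0.6309; denominator = 1 − 0.2209 = 0.7791
φ_{22} = -0.6309 / 0.7791 = -0.810

-0.810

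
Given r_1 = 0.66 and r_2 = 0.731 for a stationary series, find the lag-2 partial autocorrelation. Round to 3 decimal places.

0.523

φ_{22} = (r_2 − r_1²) / (1 − r_1²)
r_1² = (0.66)² = 0.4356
Numerator = 0.731 − 0.4356 = 0.2954; denominator = 1 − 0.4356 = 0.5644
φ_{22} = 0.2954 / 0.5644 = 0.523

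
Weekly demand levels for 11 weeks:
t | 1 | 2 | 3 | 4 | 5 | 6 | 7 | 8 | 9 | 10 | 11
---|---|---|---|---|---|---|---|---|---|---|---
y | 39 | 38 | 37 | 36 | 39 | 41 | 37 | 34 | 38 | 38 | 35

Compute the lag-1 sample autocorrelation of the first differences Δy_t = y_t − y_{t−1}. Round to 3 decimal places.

-0.049

First differences Δy: -1, -1, -1, 3, 2, -4, -3, 4, 0, -3
Mean of differences = -0.4000
Numerator Σ(Δy_t−Δȳ)(Δy_{t+1}−Δȳ) = -3.1600
Denominator Σ(Δy_t−Δȳ)² = 64.4000
r_1(Δy) = -3.1600 / 64.4000 = -0.049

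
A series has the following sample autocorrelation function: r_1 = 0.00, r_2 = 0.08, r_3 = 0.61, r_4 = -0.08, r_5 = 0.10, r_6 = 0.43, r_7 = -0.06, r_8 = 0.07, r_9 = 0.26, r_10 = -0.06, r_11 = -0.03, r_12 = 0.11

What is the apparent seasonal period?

3

The largest autocorrelation is r_3 = 0.61, with weaker echoes at lags 6 (0.43) and 9 (0.26); the remaining lags stay at or below 0.11.
The dominant spike at lag 3 indicates a seasonal period of 3.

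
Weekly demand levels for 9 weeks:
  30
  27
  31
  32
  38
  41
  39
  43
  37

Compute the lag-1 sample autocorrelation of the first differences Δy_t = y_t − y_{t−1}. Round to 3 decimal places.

First differences Δy: -3, 4, 1, 6, 3, -2, 4, -6
Mean of differences = 0.8750
Numerator Σ(Δy_t−Δȳ)(Δy_{t+1}−Δȳ) = -36.7656
Denominator Σ(Δy_t−Δȳ)² = 120.8750
r_1(Δy) = -36.7656 / 120.8750 = -0.304

-0.304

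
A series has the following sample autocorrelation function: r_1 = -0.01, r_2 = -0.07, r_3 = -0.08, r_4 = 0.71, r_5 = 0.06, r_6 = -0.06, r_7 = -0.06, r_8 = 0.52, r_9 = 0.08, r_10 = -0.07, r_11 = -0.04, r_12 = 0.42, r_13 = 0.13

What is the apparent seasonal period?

4

The largest autocorrelation is r_4 = 0.71, with weaker echoes at lags 8 (0.52) and 12 (0.42); the remaining lags stay at or below 0.13.
The dominant spike at lag 4 indicates a seasonal period of 4.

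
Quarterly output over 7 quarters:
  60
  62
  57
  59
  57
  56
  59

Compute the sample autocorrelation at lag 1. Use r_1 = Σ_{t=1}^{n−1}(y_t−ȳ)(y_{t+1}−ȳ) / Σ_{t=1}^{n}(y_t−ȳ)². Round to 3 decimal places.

Mean ȳ = (60 + 62 + 57 + 59 + 57 + 56 + 59)/7 = 58.5714
Deviations from mean: 1.4286, 3.4286, -1.5714, 0.4286, -1.5714, -2.5714, 0.4286
Σ(y_t−ȳ)(y_{t+1}−ȳ) = (4.8980) + (-5.3878) + (-0.6735) + (-0.6735) + (4.0408) + (-1.1020) = 1.1020
Denominator Σ(y_t−ȳ)² = 25.7143
r_1 = 1.1020 / 25.7143 = 0.043

0.043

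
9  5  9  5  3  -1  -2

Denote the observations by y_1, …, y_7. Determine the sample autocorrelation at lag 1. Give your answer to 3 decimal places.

Mean ȳ = (9 + 5 + 9 + 5 + 3 − 1 − 2)/7 = 4.0000
Numerator Σ_{t=1}^{6}(y_t−ȳ)(y_{t+1}−ȳ) = 49.0000
Denominator Σ(y_t−ȳ)² = 114.0000
r_1 = 49.0000 / 114.0000 = 0.430

0.430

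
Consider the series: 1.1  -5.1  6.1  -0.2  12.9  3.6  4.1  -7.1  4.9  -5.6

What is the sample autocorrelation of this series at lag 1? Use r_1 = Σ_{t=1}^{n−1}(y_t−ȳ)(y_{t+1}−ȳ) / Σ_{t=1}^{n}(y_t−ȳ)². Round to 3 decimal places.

-0.293

Mean ȳ = (1.1 − 5.1 + 6.1 − 0.2 + 12.9 + 3.6 + 4.1 − 7.1 + 4.9 − 5.6)/10 = 1.4700
Numerator Σ_{t=1}^{9}(y_t−ȳ)(y_{t+1}−ȳ) = -101.0449
Denominator Σ(y_t−ȳ)² = 344.8210
r_1 = -101.0449 / 344.8210 = -0.293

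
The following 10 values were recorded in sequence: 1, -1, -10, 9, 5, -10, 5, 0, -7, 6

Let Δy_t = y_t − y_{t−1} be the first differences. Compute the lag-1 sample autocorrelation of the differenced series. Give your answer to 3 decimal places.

First differences Δy: -2, -9, 19, -4, -15, 15, -5, -7, 13
Mean of differences = 0.5556
Numerator Σ(Δy_t−Δȳ)(Δy_{t+1}−Δȳ) = -521.9753
Denominator Σ(Δy_t−Δȳ)² = 1152.2222
r_1(Δy) = -521.9753 / 1152.2222 = -0.453

-0.453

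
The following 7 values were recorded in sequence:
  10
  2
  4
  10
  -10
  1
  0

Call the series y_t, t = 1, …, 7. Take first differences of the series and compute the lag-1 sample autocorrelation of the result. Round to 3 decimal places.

First differences Δy: -8, 2, 6, -20, 11, -1
Mean of differences = -1.6667
Numerator Σ(Δy_t−Δȳ)(Δy_{t+1}−Δȳ) = -359.4444
Denominator Σ(Δy_t−Δȳ)² = 609.3333
r_1(Δy) = -359.4444 / 609.3333 = -0.590

-0.590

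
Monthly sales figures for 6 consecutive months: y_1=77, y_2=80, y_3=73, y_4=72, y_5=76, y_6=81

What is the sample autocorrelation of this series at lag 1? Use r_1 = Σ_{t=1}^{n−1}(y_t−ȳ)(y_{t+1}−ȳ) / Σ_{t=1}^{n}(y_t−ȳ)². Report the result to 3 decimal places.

0.080

Mean ȳ = (77 + 80 + 73 + 72 + 76 + 81)/6 = 76.5000
Deviations from mean: 0.5000, 3.5000, -3.5000, -4.5000, -0.5000, 4.5000
Σ(y_t−ȳ)(y_{t+1}−ȳ) = (1.7500) + (-12.2500) + (15.7500) + (2.2500) + (-2.2500) = 5.2500
Denominator Σ(y_t−ȳ)² = 65.5000
r_1 = 5.2500 / 65.5000 = 0.080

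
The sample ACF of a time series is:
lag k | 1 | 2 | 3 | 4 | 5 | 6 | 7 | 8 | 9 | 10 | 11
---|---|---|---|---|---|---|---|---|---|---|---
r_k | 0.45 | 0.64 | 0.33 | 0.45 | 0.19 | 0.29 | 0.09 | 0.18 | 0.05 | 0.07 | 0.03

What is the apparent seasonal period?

2

The largest autocorrelation is r_2 = 0.64; the remaining lags stay at or below 0.45.
The dominant spike at lag 2 indicates a seasonal period of 2.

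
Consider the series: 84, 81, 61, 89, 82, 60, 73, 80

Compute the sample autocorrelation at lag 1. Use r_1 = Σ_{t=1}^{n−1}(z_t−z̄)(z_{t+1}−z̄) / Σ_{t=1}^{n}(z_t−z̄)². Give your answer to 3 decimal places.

-0.262

Mean z̄ = (84 + 81 + 61 + 89 + 82 + 60 + 73 + 80)/8 = 76.2500
Σ(z_t−z̄)(z_{t+1}−z̄) = (36.8125) + (-72.4375) + (-194.4375) + (73.3125) + (-93.4375) + (52.8125) + (-12.1875) = -209.5625
Denominator Σ(z_t−z̄)² = 799.5000
r_1 = -209.5625 / 799.5000 = -0.262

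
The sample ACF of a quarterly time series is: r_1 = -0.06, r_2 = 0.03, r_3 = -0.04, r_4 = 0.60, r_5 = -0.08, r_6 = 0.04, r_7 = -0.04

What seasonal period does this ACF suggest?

4

The largest autocorrelation is r_4 = 0.60; the remaining lags stay at or below 0.04.
The dominant spike at lag 4 indicates a seasonal period of 4.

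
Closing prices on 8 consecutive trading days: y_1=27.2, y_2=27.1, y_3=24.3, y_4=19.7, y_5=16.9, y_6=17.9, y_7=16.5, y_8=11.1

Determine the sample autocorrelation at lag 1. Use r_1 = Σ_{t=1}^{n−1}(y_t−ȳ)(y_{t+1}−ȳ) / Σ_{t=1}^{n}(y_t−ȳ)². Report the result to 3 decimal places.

Mean ȳ = (27.2 + 27.1 + 24.3 + 19.7 + 16.9 + 17.9 + 16.5 + 11.1)/8 = 20.0875
Deviations from mean: 7.1125, 7.0125, 4.2125, -0.3875, -3.1875, -2.1875, -3.5875, -8.9875
Σ(y_t−ȳ)(y_{t+1}−ȳ) = (49.8764) + (29.5402) + (-1.6323) + (1.2352) + (6.9727) + (7.8477) + (32.2427) = 126.0823
Denominator Σ(y_t−ȳ)² = 226.2488
r_1 = 126.0823 / 226.2488 = 0.557

0.557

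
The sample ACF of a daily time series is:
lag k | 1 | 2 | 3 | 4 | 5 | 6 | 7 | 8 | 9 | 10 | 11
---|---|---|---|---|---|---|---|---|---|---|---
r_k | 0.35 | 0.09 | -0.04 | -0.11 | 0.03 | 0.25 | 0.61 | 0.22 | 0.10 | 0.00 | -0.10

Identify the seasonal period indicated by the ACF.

7

The largest autocorrelation is r_7 = 0.61; the remaining lags stay at or below 0.35. The elevated value at lag 1 (0.35), dropping to 0.09 at lag 2, reflects decaying short-term dependence rather than seasonality.
The dominant spike at lag 7 indicates a seasonal period of 7.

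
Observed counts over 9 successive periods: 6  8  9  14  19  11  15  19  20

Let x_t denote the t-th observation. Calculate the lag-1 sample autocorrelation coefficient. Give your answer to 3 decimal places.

Mean x̄ = (6 + 8 + 9 + 14 + 19 + 11 + 15 + 19 + 20)/9 = 13.4444
Numerator Σ_{t=1}^{8}(x_t−x̄)(x_{t+1}−x̄) = 93.0247
Denominator Σ(x_t−x̄)² = 218.2222
r_1 = 93.0247 / 218.2222 = 0.426

0.426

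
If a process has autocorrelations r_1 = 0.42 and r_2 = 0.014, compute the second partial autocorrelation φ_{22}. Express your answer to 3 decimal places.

-0.197

φ_{22} = (r_2 − r_1²) / (1 − r_1²)
r_1² = (0.42)² = 0.1764
Numerator = 0.014 − 0.1764 = -0.1624; denominator = 1 − 0.1764 = 0.8236
φ_{22} = -0.1624 / 0.8236 = -0.197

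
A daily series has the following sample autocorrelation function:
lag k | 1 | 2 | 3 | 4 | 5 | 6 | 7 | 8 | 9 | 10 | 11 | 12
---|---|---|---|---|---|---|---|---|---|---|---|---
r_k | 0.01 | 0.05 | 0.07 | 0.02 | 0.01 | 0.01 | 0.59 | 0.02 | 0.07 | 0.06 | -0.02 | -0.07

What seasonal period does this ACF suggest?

7

The largest autocorrelation is r_7 = 0.59; the remaining lags stay at or below 0.07.
The dominant spike at lag 7 indicates a seasonal period of 7.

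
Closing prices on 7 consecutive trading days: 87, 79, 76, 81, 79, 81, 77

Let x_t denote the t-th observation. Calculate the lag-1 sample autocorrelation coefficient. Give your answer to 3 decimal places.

-0.154

Mean x̄ = (87 + 79 + 76 + 81 + 79 + 81 + 77)/7 = 80.0000
Deviations from mean: 7.0000, -1.0000, -4.0000, 1.0000, -1.0000, 1.0000, -3.0000
Numerator Σ_{t=1}^{6}(x_t−x̄)(x_{t+1}−x̄) = -12.0000
Denominator Σ(x_t−x̄)² = 78.0000
r_1 = -12.0000 / 78.0000 = -0.154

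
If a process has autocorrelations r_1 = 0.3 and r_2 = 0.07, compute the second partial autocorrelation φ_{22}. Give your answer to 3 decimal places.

-0.022

φ_{22} = (r_2 − r_1²) / (1 − r_1²)
r_1² = (0.3)² = 0.09
Numerator = 0.07 − 0.0900 = -0.0200; denominator = 1 − 0.0900 = 0.9100
φ_{22} = -0.0200 / 0.9100 = -0.022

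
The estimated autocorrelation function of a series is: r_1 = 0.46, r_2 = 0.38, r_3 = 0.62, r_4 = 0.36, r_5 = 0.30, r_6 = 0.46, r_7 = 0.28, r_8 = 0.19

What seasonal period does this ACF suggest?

The largest autocorrelation is r_3 = 0.62; the remaining lags stay at or below 0.46. The elevated value at lag 1 (0.46), dropping to 0.38 at lag 2, reflects decaying short-term dependence rather than seasonality.
The dominant spike at lag 3 indicates a seasonal period of 3.

3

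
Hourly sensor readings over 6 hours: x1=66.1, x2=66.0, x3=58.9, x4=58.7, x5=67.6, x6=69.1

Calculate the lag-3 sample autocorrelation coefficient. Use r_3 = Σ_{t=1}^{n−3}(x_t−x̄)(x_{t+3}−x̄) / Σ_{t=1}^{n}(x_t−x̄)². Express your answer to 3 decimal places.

Mean x̄ = (66.1 + 66.0 + 58.9 + 58.7 + 67.6 + 69.1)/6 = 64.4000
Deviations from mean: 1.7000, 1.6000, -5.5000, -5.7000, 3.2000, 4.7000
Σ(x_t−x̄)(x_{t+3}−x̄) = (-9.6900) + (5.1200) + (-25.8500) = -30.4200
Denominator Σ(x_t−x̄)² = 100.5200
r_3 = -30.4200 / 100.5200 = -0.303

-0.303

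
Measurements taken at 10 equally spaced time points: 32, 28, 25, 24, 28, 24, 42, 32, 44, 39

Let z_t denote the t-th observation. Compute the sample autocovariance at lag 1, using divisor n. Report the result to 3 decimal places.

Mean z̄ = (32 + 28 + 25 + 24 + 28 + 24 + 42 + 32 + 44 + 39)/10 = 31.8000
Σ_{t=1}^{9}(z_t−z̄)(z_{t+1}−z̄) = 150.1600
γ_1 = 150.1600 / 10 = 15.016

15.016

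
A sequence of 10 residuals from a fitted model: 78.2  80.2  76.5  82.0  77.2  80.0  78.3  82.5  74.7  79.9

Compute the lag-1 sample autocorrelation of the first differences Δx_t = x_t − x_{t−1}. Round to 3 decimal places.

First differences Δx: 2.0, -3.7, 5.5, -4.8, 2.8, -1.7, 4.2, -7.8, 5.2
Mean of differences = 0.1889
Numerator Σ(Δx_t−Δx̄)(Δx_{t+1}−Δx̄) = -151.8068
Denominator Σ(Δx_t−Δx̄)² = 186.9089
r_1(Δx) = -151.8068 / 186.9089 = -0.812

-0.812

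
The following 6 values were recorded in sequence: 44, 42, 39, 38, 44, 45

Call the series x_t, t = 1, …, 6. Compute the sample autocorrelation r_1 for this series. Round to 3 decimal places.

Mean x̄ = (44 + 42 + 39 + 38 + 44 + 45)/6 = 42.0000
Deviations from mean: 2.0000, 0.0000, -3.0000, -4.0000, 2.0000, 3.0000
Numerator Σ_{t=1}^{5}(x_t−x̄)(x_{t+1}−x̄) = 10.0000
Denominator Σ(x_t−x̄)² = 42.0000
r_1 = 10.0000 / 42.0000 = 0.238

0.238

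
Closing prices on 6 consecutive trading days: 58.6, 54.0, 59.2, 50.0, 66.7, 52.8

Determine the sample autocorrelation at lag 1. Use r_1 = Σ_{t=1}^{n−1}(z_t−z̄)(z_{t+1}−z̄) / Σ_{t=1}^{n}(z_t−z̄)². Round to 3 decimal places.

Mean z̄ = (58.6 + 54.0 + 59.2 + 50.0 + 66.7 + 52.8)/6 = 56.8833
Numerator Σ_{t=1}^{5}(z_t−z̄)(z_{t+1}−z̄) = -135.2319
Denominator Σ(z_t−z̄)² = 177.0483
r_1 = -135.2319 / 177.0483 = -0.764

-0.764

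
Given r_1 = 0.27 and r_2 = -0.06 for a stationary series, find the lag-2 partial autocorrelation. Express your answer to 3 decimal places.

φ_{22} = (r_2 − r_1²) / (1 − r_1²)
r_1² = (0.27)² = 0.0729
Numerator = -0.06 − 0.0729 = -0.1329; denominator = 1 − 0.0729 = 0.9271
φ_{22} = -0.1329 / 0.9271 = -0.143

-0.143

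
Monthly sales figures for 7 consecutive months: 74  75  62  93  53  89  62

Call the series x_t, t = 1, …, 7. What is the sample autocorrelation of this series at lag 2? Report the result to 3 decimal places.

Mean x̄ = (74 + 75 + 62 + 93 + 53 + 89 + 62)/7 = 72.5714
Deviations from mean: 1.4286, 2.4286, -10.5714, 20.4286, -19.5714, 16.4286, -10.5714
Σ(x_t−x̄)(x_{t+2}−x̄) = (-15.1020) + (49.6122) + (206.8980) + (335.6122) + (206.8980) = 783.9184
Denominator Σ(x_t−x̄)² = 1301.7143
r_2 = 783.9184 / 1301.7143 = 0.602

0.602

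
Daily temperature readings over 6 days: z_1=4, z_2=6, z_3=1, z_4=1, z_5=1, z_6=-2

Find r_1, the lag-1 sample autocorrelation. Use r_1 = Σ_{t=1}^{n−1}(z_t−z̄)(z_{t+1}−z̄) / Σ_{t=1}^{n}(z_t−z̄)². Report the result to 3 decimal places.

0.261

Mean z̄ = (4 + 6 + 1 + 1 + 1 − 2)/6 = 1.8333
Σ(z_t−z̄)(z_{t+1}−z̄) = (9.0278) + (-3.4722) + (0.6944) + (0.6944) + (3.1944) = 10.1389
Denominator Σ(z_t−z̄)² = 38.8333
r_1 = 10.1389 / 38.8333 = 0.261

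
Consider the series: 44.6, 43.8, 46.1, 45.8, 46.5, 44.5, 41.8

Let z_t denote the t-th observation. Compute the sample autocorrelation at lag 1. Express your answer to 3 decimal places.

0.158

Mean z̄ = (44.6 + 43.8 + 46.1 + 45.8 + 46.5 + 44.5 + 41.8)/7 = 44.7286
Deviations from mean: -0.1286, -0.9286, 1.3714, 1.0714, 1.7714, -0.2286, -2.9286
Numerator Σ_{t=1}^{6}(z_t−z̄)(z_{t+1}−z̄) = 2.4778
Denominator Σ(z_t−z̄)² = 15.6743
r_1 = 2.4778 / 15.6743 = 0.158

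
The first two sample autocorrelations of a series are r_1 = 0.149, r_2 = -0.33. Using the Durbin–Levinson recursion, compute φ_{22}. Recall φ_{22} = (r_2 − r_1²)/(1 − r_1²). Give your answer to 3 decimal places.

-0.360

φ_{22} = (r_2 − r_1²) / (1 − r_1²)
r_1² = (0.149)² = 0.022201
Numerator = -0.33 − 0.0222 = -0.3522; denominator = 1 − 0.0222 = 0.9778
φ_{22} = -0.3522 / 0.9778 = -0.360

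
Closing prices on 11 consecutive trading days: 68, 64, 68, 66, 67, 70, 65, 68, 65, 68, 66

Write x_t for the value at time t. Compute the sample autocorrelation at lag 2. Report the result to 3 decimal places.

Mean x̄ = (68 + 64 + 68 + 66 + 67 + 70 + 65 + 68 + 65 + 68 + 66)/11 = 66.8182
Numerator Σ_{t=1}^{9}(x_t−x̄)(x_{t+2}−x̄) = 10.9339
Denominator Σ(x_t−x̄)² = 31.6364
r_2 = 10.9339 / 31.6364 = 0.346

0.346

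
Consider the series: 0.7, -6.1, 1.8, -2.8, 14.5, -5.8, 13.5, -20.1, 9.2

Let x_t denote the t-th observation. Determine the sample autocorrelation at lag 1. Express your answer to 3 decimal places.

Mean x̄ = (0.7 − 6.1 + 1.8 − 2.8 + 14.5 − 5.8 + 13.5 − 20.1 + 9.2)/9 = 0.5444
Numerator Σ_{t=1}^{8}(x_t−x̄)(x_{t+1}−x̄) = -677.1342
Denominator Σ(x_t−x̄)² = 960.9022
r_1 = -677.1342 / 960.9022 = -0.705

-0.705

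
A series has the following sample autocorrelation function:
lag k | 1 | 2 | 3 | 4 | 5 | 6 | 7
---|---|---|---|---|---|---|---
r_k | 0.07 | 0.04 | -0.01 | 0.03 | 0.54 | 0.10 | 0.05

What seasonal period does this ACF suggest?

5

The largest autocorrelation is r_5 = 0.54; the remaining lags stay at or below 0.10.
The dominant spike at lag 5 indicates a seasonal period of 5.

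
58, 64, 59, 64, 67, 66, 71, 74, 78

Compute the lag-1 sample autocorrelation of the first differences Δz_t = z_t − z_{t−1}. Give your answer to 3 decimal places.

-0.544

First differences Δz: 6, -5, 5, 3, -1, 5, 3, 4
Mean of differences = 2.5000
Numerator Σ(Δz_t−Δz̄)(Δz_{t+1}−Δz̄) = -52.2500
Denominator Σ(Δz_t−Δz̄)² = 96.0000
r_1(Δz) = -52.2500 / 96.0000 = -0.544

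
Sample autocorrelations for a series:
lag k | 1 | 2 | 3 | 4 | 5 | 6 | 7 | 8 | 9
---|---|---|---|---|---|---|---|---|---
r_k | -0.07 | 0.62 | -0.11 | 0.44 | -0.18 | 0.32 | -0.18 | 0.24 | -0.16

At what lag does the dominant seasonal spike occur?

2

The largest autocorrelation is r_2 = 0.62, with weaker echoes at lags 4 (0.44), 6 (0.32) and 8 (0.24); the remaining lags stay at or below -0.07.
The dominant spike at lag 2 indicates a seasonal period of 2.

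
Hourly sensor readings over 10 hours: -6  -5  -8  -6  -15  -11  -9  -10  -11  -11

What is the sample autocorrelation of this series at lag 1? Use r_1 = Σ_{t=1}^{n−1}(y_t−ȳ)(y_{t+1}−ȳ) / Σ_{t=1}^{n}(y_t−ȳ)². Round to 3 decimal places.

Mean ȳ = (-6 − 5 − 8 − 6 − 15 − 11 − 9 − 10 − 11 − 11)/10 = -9.2000
Numerator Σ_{t=1}^{9}(y_t−ȳ)(y_{t+1}−ȳ) = 18.3600
Denominator Σ(y_t−ȳ)² = 83.6000
r_1 = 18.3600 / 83.6000 = 0.220

0.220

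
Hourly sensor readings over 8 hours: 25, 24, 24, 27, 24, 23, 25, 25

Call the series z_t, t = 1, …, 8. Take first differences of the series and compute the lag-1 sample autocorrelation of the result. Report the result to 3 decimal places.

-0.333

First differences Δz: -1, 0, 3, -3, -1, 2, 0
Mean of differences = 0.0000
Numerator Σ(Δz_t−Δz̄)(Δz_{t+1}−Δz̄) = -8.0000
Denominator Σ(Δz_t−Δz̄)² = 24.0000
r_1(Δz) = -8.0000 / 24.0000 = -0.333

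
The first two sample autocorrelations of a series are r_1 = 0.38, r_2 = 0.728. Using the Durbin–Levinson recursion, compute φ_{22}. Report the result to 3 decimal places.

0.682

φ_{22} = (r_2 − r_1²) / (1 − r_1²)
r_1² = (0.38)² = 0.1444
Numerator = 0.728 − 0.1444 = 0.5836; denominator = 1 − 0.1444 = 0.8556
φ_{22} = 0.5836 / 0.8556 = 0.682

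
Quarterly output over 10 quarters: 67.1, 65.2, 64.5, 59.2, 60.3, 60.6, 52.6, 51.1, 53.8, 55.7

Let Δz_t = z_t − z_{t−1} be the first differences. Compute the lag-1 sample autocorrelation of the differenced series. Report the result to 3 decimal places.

First differences Δz: -1.9, -0.7, -5.3, 1.1, 0.3, -8.0, -1.5, 2.7, 1.9
Mean of differences = -1.2667
Numerator Σ(Δz_t−Δz̄)(Δz_{t+1}−Δz̄) = -5.8244
Denominator Σ(Δz_t−Δz̄)² = 96.2000
r_1(Δz) = -5.8244 / 96.2000 = -0.061

-0.061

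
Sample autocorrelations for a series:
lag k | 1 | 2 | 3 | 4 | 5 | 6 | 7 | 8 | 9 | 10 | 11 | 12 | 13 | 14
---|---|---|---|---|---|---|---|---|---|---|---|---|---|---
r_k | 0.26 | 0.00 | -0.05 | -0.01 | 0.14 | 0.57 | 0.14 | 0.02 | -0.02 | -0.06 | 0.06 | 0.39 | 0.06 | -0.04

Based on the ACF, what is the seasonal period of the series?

The largest autocorrelation is r_6 = 0.57, with a weaker echo at lag 12 (0.39); the remaining lags stay at or below 0.26. The elevated value at lag 1 (0.26), dropping to 0.00 at lag 2, reflects decaying short-term dependence rather than seasonality.
The dominant spike at lag 6 indicates a seasonal period of 6.

6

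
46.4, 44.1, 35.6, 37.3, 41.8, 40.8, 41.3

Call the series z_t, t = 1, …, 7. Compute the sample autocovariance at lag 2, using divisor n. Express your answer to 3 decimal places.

-6.231

Mean z̄ = (46.4 + 44.1 + 35.6 + 37.3 + 41.8 + 40.8 + 41.3)/7 = 41.0429
Σ_{t=1}^{5}(z_t−z̄)(z_{t+2}−z̄) = -43.6180
γ_2 = -43.6180 / 7 = -6.231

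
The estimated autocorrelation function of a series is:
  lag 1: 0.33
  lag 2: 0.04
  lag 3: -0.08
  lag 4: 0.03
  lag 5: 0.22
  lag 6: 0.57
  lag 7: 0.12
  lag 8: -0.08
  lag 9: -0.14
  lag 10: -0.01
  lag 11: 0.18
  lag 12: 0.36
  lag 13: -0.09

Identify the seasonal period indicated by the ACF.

The largest autocorrelation is r_6 = 0.57, with a weaker echo at lag 12 (0.36); the remaining lags stay at or below 0.33. The elevated value at lag 1 (0.33), dropping to 0.04 at lag 2, reflects decaying short-term dependence rather than seasonality.
The dominant spike at lag 6 indicates a seasonal period of 6.

6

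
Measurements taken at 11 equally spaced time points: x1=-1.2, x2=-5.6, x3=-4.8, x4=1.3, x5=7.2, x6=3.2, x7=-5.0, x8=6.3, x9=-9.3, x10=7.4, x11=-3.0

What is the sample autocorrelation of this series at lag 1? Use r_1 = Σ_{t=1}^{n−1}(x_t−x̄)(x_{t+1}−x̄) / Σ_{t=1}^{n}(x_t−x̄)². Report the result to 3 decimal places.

-0.412

Mean x̄ = (-1.2 − 5.6 − 4.8 + 1.3 + 7.2 + 3.2 − 5.0 + 6.3 − 9.3 + 7.4 − 3.0)/11 = -0.3182
Numerator Σ_{t=1}^{10}(x_t−x̄)(x_{t+1}−x̄) = -137.2285
Denominator Σ(x_t−x̄)² = 333.4364
r_1 = -137.2285 / 333.4364 = -0.412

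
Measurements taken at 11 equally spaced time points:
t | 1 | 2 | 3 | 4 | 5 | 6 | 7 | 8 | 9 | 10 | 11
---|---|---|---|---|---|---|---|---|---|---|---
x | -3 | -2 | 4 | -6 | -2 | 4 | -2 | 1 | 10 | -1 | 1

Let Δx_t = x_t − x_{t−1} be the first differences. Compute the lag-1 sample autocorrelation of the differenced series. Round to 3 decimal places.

-0.499

First differences Δx: 1, 6, -10, 4, 6, -6, 3, 9, -11, 2
Mean of differences = 0.4000
Numerator Σ(Δx_t−Δx̄)(Δx_{t+1}−Δx̄) = -218.5600
Denominator Σ(Δx_t−Δx̄)² = 438.4000
r_1(Δx) = -218.5600 / 438.4000 = -0.499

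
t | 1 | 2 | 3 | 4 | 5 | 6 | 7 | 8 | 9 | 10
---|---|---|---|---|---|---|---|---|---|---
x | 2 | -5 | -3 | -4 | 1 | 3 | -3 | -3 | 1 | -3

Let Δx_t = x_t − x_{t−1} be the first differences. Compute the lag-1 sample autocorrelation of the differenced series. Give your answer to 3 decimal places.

-0.243

First differences Δx: -7, 2, -1, 5, 2, -6, 0, 4, -4
Mean of differences = -0.5556
Numerator Σ(Δx_t−Δx̄)(Δx_{t+1}−Δx̄) = -35.9753
Denominator Σ(Δx_t−Δx̄)² = 148.2222
r_1(Δx) = -35.9753 / 148.2222 = -0.243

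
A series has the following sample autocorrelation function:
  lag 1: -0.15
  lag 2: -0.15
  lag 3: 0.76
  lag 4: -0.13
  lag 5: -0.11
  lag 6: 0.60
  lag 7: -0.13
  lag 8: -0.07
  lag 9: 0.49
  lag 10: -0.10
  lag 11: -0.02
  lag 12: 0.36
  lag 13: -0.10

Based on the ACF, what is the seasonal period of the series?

3

The largest autocorrelation is r_3 = 0.76, with weaker echoes at lags 6 (0.60), 9 (0.49) and 12 (0.36); the remaining lags stay at or below -0.02.
The dominant spike at lag 3 indicates a seasonal period of 3.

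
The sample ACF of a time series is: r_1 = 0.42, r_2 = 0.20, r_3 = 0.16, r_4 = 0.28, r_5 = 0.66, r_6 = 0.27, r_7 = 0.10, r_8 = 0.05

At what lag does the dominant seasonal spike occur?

5

The largest autocorrelation is r_5 = 0.66; the remaining lags stay at or below 0.42. The elevated value at lag 1 (0.42), dropping to 0.20 at lag 2, reflects decaying short-term dependence rather than seasonality.
The dominant spike at lag 5 indicates a seasonal period of 5.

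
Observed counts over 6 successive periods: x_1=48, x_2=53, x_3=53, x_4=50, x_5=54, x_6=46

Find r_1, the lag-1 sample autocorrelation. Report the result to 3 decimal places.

Mean x̄ = (48 + 53 + 53 + 50 + 54 + 46)/6 = 50.6667
Deviations from mean: -2.6667, 2.3333, 2.3333, -0.6667, 3.3333, -4.6667
Σ(x_t−x̄)(x_{t+1}−x̄) = (-6.2222) + (5.4444) + (-1.5556) + (-2.2222) + (-15.5556) = -20.1111
Denominator Σ(x_t−x̄)² = 51.3333
r_1 = -20.1111 / 51.3333 = -0.392

-0.392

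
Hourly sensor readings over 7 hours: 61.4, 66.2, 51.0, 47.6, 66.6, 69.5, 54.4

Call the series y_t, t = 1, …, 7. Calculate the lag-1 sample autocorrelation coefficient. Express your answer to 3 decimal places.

Mean ȳ = (61.4 + 66.2 + 51.0 + 47.6 + 66.6 + 69.5 + 54.4)/7 = 59.5286
Numerator Σ_{t=1}^{6}(y_t−ȳ)(y_{t+1}−ȳ) = -7.6580
Denominator Σ(y_t−ȳ)² = 438.7743
r_1 = -7.6580 / 438.7743 = -0.017

-0.017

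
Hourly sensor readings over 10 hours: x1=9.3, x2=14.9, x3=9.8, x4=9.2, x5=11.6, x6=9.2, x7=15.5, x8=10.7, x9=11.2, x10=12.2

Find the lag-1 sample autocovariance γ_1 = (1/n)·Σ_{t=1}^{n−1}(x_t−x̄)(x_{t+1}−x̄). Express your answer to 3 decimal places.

Mean x̄ = (9.3 + 14.9 + 9.8 + 9.2 + 11.6 + 9.2 + 15.5 + 10.7 + 11.2 + 12.2)/10 = 11.3600
Σ_{t=1}^{9}(x_t−x̄)(x_{t+1}−x̄) = -22.1856
γ_1 = -22.1856 / 10 = -2.219

-2.219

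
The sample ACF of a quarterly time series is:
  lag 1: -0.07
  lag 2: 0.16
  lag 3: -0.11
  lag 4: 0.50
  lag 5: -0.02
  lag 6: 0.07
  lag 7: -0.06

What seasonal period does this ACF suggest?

The largest autocorrelation is r_4 = 0.50; the remaining lags stay at or below 0.16.
The dominant spike at lag 4 indicates a seasonal period of 4.

4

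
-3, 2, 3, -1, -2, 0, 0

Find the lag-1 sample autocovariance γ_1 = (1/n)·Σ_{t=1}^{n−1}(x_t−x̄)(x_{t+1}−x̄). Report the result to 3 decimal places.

Mean x̄ = (-3 + 2 + 3 − 1 − 2 + 0 + 0)/7 = -0.1429
Σ_{t=1}^{6}(x_t−x̄)(x_{t+1}−x̄) = -0.7347
γ_1 = -0.7347 / 7 = -0.105

-0.105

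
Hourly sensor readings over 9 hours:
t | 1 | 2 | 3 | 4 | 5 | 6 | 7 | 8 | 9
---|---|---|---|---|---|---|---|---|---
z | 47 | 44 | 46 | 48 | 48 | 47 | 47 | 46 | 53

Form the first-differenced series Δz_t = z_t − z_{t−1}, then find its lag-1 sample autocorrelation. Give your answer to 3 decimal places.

First differences Δz: -3, 2, 2, 0, -1, 0, -1, 7
Mean of differences = 0.7500
Numerator Σ(Δz_t−Δz̄)(Δz_{t+1}−Δz̄) = -11.0625
Denominator Σ(Δz_t−Δz̄)² = 63.5000
r_1(Δz) = -11.0625 / 63.5000 = -0.174

-0.174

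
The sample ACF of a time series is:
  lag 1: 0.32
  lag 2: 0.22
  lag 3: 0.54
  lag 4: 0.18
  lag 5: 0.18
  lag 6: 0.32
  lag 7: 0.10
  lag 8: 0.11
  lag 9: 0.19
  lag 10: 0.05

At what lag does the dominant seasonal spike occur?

The largest autocorrelation is r_3 = 0.54; the remaining lags stay at or below 0.32. The elevated value at lag 1 (0.32), dropping to 0.22 at lag 2, reflects decaying short-term dependence rather than seasonality.
The dominant spike at lag 3 indicates a seasonal period of 3.

3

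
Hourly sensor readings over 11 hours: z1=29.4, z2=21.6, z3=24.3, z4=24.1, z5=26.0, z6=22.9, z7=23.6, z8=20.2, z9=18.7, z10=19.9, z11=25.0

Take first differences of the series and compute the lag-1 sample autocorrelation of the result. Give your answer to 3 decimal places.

-0.198

First differences Δz: -7.8, 2.7, -0.2, 1.9, -3.1, 0.7, -3.4, -1.5, 1.2, 5.1
Mean of differences = -0.4400
Numerator Σ(Δz_t−Δz̄)(Δz_{t+1}−Δz̄) = -23.9416
Denominator Σ(Δz_t−Δz̄)² = 121.2040
r_1(Δz) = -23.9416 / 121.2040 = -0.198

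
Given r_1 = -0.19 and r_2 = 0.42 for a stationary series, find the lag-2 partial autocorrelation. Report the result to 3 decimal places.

0.398

φ_{22} = (r_2 − r_1²) / (1 − r_1²)
r_1² = (-0.19)² = 0.0361
Numerator = 0.42 − 0.0361 = 0.3839; denominator = 1 − 0.0361 = 0.9639
φ_{22} = 0.3839 / 0.9639 = 0.398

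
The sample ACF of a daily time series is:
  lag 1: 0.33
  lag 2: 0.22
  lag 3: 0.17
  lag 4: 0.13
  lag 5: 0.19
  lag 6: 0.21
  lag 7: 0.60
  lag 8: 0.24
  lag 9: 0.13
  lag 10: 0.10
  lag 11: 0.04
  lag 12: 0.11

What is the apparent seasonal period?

The largest autocorrelation is r_7 = 0.60; the remaining lags stay at or below 0.33. The elevated value at lag 1 (0.33), dropping to 0.22 at lag 2, reflects decaying short-term dependence rather than seasonality.
The dominant spike at lag 7 indicates a seasonal period of 7.

7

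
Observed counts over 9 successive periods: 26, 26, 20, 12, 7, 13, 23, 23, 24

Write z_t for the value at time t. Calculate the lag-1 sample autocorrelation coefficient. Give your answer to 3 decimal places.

Mean z̄ = (26 + 26 + 20 + 12 + 7 + 13 + 23 + 23 + 24)/9 = 19.3333
Numerator Σ_{t=1}^{8}(z_t−z̄)(z_{t+1}−z̄) = 219.8889
Denominator Σ(z_t−z̄)² = 384.0000
r_1 = 219.8889 / 384.0000 = 0.573

0.573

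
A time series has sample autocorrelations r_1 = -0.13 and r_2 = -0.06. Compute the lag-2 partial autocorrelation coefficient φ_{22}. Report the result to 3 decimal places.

-0.078

φ_{22} = (r_2 − r_1²) / (1 − r_1²)
r_1² = (-0.13)² = 0.0169
Numerator = -0.06 − 0.0169 = -0.0769; denominator = 1 − 0.0169 = 0.9831
φ_{22} = -0.0769 / 0.9831 = -0.078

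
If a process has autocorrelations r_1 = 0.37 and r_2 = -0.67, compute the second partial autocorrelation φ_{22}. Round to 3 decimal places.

φ_{22} = (r_2 − r_1²) / (1 − r_1²)
r_1² = (0.37)² = 0.1369
Numerator = -0.67 − 0.1369 = -0.8069; denominator = 1 − 0.1369 = 0.8631
φ_{22} = -0.8069 / 0.8631 = -0.935

-0.935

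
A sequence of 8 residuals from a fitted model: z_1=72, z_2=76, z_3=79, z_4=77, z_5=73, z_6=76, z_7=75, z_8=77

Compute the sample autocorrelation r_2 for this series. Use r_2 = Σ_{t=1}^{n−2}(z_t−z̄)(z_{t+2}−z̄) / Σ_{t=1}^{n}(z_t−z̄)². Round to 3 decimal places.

-0.499

Mean z̄ = (72 + 76 + 79 + 77 + 73 + 76 + 75 + 77)/8 = 75.6250
Deviations from mean: -3.6250, 0.3750, 3.3750, 1.3750, -2.6250, 0.3750, -0.6250, 1.3750
Σ(z_t−z̄)(z_{t+2}−z̄) = (-12.2344) + (0.5156) + (-8.8594) + (0.5156) + (1.6406) + (0.5156) = -17.9063
Denominator Σ(z_t−z̄)² = 35.8750
r_2 = -17.9063 / 35.8750 = -0.499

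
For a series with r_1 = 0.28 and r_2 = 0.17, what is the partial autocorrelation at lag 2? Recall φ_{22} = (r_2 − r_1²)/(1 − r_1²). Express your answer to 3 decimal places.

φ_{22} = (r_2 − r_1²) / (1 − r_1²)
r_1² = (0.28)² = 0.0784
Numerator = 0.17 − 0.0784 = 0.0916; denominator = 1 − 0.0784 = 0.9216
φ_{22} = 0.0916 / 0.9216 = 0.099

0.099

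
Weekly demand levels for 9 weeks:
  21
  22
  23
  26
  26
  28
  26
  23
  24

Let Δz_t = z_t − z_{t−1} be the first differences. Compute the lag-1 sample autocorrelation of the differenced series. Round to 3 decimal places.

First differences Δz: 1, 1, 3, 0, 2, -2, -3, 1
Mean of differences = 0.3750
Numerator Σ(Δz_t−Δz̄)(Δz_{t+1}−Δz̄) = 2.4844
Denominator Σ(Δz_t−Δz̄)² = 27.8750
r_1(Δz) = 2.4844 / 27.8750 = 0.089

0.089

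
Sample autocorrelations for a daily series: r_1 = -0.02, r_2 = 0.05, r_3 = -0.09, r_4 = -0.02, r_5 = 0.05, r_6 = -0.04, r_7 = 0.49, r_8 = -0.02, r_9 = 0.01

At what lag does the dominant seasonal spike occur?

The largest autocorrelation is r_7 = 0.49; the remaining lags stay at or below 0.05.
The dominant spike at lag 7 indicates a seasonal period of 7.

7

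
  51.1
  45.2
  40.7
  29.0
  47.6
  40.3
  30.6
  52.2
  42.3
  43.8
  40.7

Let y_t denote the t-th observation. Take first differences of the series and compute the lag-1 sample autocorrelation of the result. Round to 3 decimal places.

-0.519

First differences Δy: -5.9, -4.5, -11.7, 18.6, -7.3, -9.7, 21.6, -9.9, 1.5, -3.1
Mean of differences = -1.0400
Numerator Σ(Δy_t−Δȳ)(Δy_{t+1}−Δȳ) = -648.7876
Denominator Σ(Δy_t−Δȳ)² = 1250.9040
r_1(Δy) = -648.7876 / 1250.9040 = -0.519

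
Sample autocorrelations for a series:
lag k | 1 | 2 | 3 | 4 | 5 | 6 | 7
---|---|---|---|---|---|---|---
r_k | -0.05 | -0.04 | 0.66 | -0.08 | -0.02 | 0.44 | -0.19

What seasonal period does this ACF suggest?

The largest autocorrelation is r_3 = 0.66, with a weaker echo at lag 6 (0.44); the remaining lags stay at or below -0.02.
The dominant spike at lag 3 indicates a seasonal period of 3.

3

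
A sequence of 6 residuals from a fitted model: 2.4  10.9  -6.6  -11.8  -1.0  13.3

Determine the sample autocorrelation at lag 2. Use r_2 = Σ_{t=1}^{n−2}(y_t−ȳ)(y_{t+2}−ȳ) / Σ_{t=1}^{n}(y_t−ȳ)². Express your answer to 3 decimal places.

Mean ȳ = (2.4 + 10.9 − 6.6 − 11.8 − 1.0 + 13.3)/6 = 1.2000
Deviations from mean: 1.2000, 9.7000, -7.8000, -13.0000, -2.2000, 12.1000
Numerator Σ_{t=1}^{4}(y_t−ȳ)(y_{t+2}−ȳ) = -275.6000
Denominator Σ(y_t−ȳ)² = 476.6200
r_2 = -275.6000 / 476.6200 = -0.578

-0.578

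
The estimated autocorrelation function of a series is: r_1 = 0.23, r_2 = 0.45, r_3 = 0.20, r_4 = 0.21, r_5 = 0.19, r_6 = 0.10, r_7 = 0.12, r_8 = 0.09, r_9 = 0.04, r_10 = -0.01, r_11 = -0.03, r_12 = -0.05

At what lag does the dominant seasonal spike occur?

The largest autocorrelation is r_2 = 0.45; the remaining lags stay at or below 0.23.
The dominant spike at lag 2 indicates a seasonal period of 2.

2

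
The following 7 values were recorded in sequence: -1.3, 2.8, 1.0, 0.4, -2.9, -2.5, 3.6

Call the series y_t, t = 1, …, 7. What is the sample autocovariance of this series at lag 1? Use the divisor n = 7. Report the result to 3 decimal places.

Mean ȳ = (-1.3 + 2.8 + 1.0 + 0.4 − 2.9 − 2.5 + 3.6)/7 = 0.1571
Σ_{t=1}^{6}(y_t−ȳ)(y_{t+1}−ȳ) = -3.1861
γ_1 = -3.1861 / 7 = -0.455

-0.455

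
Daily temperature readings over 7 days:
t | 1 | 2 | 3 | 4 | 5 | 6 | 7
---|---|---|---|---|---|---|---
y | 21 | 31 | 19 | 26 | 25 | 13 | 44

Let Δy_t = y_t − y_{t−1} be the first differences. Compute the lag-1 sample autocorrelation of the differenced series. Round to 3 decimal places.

First differences Δy: 10, -12, 7, -1, -12, 31
Mean of differences = 3.8333
Numerator Σ(Δy_t−Δȳ)(Δy_{t+1}−Δȳ) = -516.6944
Denominator Σ(Δy_t−Δȳ)² = 1310.8333
r_1(Δy) = -516.6944 / 1310.8333 = -0.394

-0.394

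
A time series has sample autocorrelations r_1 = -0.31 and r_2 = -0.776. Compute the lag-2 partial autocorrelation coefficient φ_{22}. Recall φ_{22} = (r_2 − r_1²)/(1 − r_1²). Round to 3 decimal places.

φ_{22} = (r_2 − r_1²) / (1 − r_1²)
r_1² = (-0.31)² = 0.0961
Numerator = -0.776 − 0.0961 = -0.8721; denominator = 1 − 0.0961 = 0.9039
φ_{22} = -0.8721 / 0.9039 = -0.965

-0.965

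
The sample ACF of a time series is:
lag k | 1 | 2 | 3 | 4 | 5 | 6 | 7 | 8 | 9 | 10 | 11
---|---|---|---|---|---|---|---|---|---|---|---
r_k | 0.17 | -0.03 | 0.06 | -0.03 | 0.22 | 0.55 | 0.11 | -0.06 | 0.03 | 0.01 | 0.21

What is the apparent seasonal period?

The largest autocorrelation is r_6 = 0.55; the remaining lags stay at or below 0.22.
The dominant spike at lag 6 indicates a seasonal period of 6.

6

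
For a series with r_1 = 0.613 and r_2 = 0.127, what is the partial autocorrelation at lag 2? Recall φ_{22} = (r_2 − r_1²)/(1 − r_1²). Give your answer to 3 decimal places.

-0.399

φ_{22} = (r_2 − r_1²) / (1 − r_1²)
r_1² = (0.613)² = 0.375769
Numerator = 0.127 − 0.3758 = -0.2488; denominator = 1 − 0.3758 = 0.6242
φ_{22} = -0.2488 / 0.6242 = -0.399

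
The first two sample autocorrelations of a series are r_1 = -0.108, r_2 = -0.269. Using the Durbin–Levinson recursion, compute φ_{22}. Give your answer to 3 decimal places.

-0.284

φ_{22} = (r_2 − r_1²) / (1 − r_1²)
r_1² = (-0.108)² = 0.011664
Numerator = -0.269 − 0.0117 = -0.2807; denominator = 1 − 0.0117 = 0.9883
φ_{22} = -0.2807 / 0.9883 = -0.284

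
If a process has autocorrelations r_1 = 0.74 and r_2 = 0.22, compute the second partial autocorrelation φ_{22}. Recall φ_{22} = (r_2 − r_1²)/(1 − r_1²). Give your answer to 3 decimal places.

φ_{22} = (r_2 − r_1²) / (1 − r_1²)
r_1² = (0.74)² = 0.5476
Numerator = 0.22 − 0.5476 = -0.3276; denominator = 1 − 0.5476 = 0.4524
φ_{22} = -0.3276 / 0.4524 = -0.724

-0.724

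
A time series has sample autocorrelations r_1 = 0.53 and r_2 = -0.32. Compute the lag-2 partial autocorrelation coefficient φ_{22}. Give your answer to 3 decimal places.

φ_{22} = (r_2 − r_1²) / (1 − r_1²)
r_1² = (0.53)² = 0.2809
Numerator = -0.32 − 0.2809 = -0.6009; denominator = 1 − 0.2809 = 0.7191
φ_{22} = -0.6009 / 0.7191 = -0.836

-0.836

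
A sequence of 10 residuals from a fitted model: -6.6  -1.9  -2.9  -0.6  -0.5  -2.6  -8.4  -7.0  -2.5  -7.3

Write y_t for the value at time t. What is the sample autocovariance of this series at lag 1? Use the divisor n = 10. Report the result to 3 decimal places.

Mean ȳ = (-6.6 − 1.9 − 2.9 − 0.6 − 0.5 − 2.6 − 8.4 − 7.0 − 2.5 − 7.3)/10 = -4.0300
Σ_{t=1}^{9}(y_t−ȳ)(y_{t+1}−ȳ) = 15.1471
γ_1 = 15.1471 / 10 = 1.515

1.515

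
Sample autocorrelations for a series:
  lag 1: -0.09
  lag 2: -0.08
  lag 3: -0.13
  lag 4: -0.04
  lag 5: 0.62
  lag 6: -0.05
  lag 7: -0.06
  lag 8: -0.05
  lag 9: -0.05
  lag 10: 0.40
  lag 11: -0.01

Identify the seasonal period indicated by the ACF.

5

The largest autocorrelation is r_5 = 0.62, with a weaker echo at lag 10 (0.40); the remaining lags stay at or below -0.01.
The dominant spike at lag 5 indicates a seasonal period of 5.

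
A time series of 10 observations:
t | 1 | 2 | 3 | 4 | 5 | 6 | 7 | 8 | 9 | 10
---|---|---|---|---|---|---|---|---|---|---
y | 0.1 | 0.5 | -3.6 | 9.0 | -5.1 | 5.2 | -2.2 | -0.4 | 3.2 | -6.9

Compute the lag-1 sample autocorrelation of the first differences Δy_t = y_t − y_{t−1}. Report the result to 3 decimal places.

-0.762

First differences Δy: 0.4, -4.1, 12.6, -14.1, 10.3, -7.4, 1.8, 3.6, -10.1
Mean of differences = -0.7778
Numerator Σ(Δy_t−Δȳ)(Δy_{t+1}−Δȳ) = -494.1149
Denominator Σ(Δy_t−Δȳ)² = 648.1556
r_1(Δy) = -494.1149 / 648.1556 = -0.762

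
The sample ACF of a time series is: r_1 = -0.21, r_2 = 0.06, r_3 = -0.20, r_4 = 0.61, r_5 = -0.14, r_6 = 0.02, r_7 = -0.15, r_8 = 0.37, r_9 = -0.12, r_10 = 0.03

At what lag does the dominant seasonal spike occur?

4

The largest autocorrelation is r_4 = 0.61, with a weaker echo at lag 8 (0.37); the remaining lags stay at or below 0.06.
The dominant spike at lag 4 indicates a seasonal period of 4.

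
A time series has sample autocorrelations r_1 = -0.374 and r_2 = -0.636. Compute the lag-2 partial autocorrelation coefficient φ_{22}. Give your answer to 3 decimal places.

-0.902

φ_{22} = (r_2 − r_1²) / (1 − r_1²)
r_1² = (-0.374)² = 0.139876
Numerator = -0.636 − 0.1399 = -0.7759; denominator = 1 − 0.1399 = 0.8601
φ_{22} = -0.7759 / 0.8601 = -0.902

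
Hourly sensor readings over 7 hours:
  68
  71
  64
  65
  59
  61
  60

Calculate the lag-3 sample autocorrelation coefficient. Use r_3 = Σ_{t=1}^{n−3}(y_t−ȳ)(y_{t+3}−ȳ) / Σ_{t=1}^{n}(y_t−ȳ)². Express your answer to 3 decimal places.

-0.302

Mean ȳ = (68 + 71 + 64 + 65 + 59 + 61 + 60)/7 = 64.0000
Deviations from mean: 4.0000, 7.0000, 0.0000, 1.0000, -5.0000, -3.0000, -4.0000
Numerator Σ_{t=1}^{4}(y_t−ȳ)(y_{t+3}−ȳ) = -35.0000
Denominator Σ(y_t−ȳ)² = 116.0000
r_3 = -35.0000 / 116.0000 = -0.302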